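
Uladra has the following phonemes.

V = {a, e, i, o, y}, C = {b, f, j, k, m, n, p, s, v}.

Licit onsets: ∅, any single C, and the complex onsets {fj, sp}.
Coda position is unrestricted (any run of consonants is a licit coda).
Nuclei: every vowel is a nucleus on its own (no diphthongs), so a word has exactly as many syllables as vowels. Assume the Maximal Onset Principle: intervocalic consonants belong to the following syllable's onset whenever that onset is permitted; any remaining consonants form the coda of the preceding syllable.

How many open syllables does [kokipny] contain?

2

The vowels are o, i, y — 3 nuclei, so 3 syllables.
σ1/σ2 boundary: /k/ → onset of the next syllable (single consonants are always licit onsets).
σ2/σ3 boundary: /pn/ splits as /p/ + /n/ (/n/ is the longest suffix that is a licit onset).
Result: ko.kip.ny.
Classifying each syllable: /ko/ (open), /kip/ (closed), /ny/ (open).
Open syllables: 2.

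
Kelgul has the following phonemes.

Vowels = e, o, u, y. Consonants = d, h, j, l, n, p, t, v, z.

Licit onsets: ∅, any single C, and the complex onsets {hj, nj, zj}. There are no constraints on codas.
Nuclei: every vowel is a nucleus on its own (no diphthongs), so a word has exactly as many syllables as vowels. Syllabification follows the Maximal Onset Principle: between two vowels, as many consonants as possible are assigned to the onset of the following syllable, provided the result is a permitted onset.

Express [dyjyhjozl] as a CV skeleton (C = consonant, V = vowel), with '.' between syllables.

CV.CV.CCVCC

The vowels are y, y, o — 3 nuclei, so 3 syllables.
σ1/σ2 boundary: just /j/ — single C goes to the following onset.
σ2/σ3 boundary: /hj/ is a licit onset in full, so it all attaches to the next syllable.
Syllabification: dy.jy.hjozl.
Mapping each syllable to C/V: /dy/ → CV, /jy/ → CV, /hjozl/ → CCVCC.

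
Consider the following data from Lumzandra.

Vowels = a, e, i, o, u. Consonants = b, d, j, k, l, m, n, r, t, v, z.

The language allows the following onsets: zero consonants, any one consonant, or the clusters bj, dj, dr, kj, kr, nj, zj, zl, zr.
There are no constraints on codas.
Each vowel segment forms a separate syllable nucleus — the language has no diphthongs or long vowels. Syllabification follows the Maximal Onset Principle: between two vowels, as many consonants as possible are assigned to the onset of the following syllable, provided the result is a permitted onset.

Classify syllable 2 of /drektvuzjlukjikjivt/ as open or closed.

Nuclei (vowels): e, u, u, i, i → 5 syllables.
Between /e/ (V1) and /u/ (V2): cluster /ktv/ — the longest permitted-onset suffix is /v/; onset = /v/, preceding coda = /kt/.
Between /u/ (V2) and /u/ (V3): /zjl/ — longest licit onset from the right is /l/, leaving /zj/ as coda.
Between /u/ (V3) and /i/ (V4): cluster /kj/ — /kj/ is itself a permitted onset, so the whole cluster goes right; preceding coda = ∅.
Between /i/ (V4) and /i/ (V5): /kj/ is a licit onset in full, so it all attaches to the next syllable.
Putting it together: drekt.vuzj.lu.kji.kjivt.
Syllable 2 is /vuzj/ with coda /zj/, so it is closed.

closed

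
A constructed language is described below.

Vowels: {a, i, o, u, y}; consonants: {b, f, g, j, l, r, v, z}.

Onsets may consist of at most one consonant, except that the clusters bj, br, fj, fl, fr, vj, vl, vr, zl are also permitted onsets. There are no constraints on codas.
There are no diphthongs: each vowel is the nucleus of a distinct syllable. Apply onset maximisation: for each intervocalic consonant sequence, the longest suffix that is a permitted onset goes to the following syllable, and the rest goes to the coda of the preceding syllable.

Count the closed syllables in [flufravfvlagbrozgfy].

3

The vowels are u, a, a, o, y — 5 nuclei, so 5 syllables.
/u…a/ gap (V1→V2): /fr/ is a licit onset in full, so it all attaches to the next syllable.
/a…a/ gap (V2→V3): /vfvl/; trying suffixes from longest down, /vl/ is the first permitted one, so coda /vf/ | onset /vl/.
/a…o/ gap (V3→V4): cluster /gbr/ — the longest permitted-onset suffix is /br/; onset = /br/, preceding coda = /g/.
/o…y/ gap (V4→V5): /zgf/ splits as /zg/ + /f/ (/f/ is the longest suffix that is a licit onset).
Syllabification: flu.fravf.vlag.brozg.fy.
Classifying each syllable: /flu/ (open), /fravf/ (closed), /vlag/ (closed), /brozg/ (closed), /fy/ (open).
Closed syllables: 3.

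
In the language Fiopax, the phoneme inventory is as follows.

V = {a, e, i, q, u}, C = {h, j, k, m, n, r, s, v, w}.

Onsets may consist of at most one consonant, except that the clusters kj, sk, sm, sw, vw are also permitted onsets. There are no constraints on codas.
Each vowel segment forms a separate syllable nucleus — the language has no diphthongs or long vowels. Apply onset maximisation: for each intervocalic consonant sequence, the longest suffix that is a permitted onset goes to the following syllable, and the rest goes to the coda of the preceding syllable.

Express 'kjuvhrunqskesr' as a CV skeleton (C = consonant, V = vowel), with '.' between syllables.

Nuclei (vowels): u, u, q, e → 4 syllables.
Between /u/ (V1) and /u/ (V2): /vhr/ — longest licit onset from the right is /r/, leaving /vh/ as coda.
Between /u/ (V2) and /q/ (V3): /n/ → onset of the next syllable (single consonants are always licit onsets).
Between /q/ (V3) and /e/ (V4): /sk/ — entire cluster is a permitted onset → onset /sk/, coda ∅.
Syllabification: kjuvh.ru.nq.skesr.
Mapping each syllable to C/V: /kjuvh/ → CCVCC, /ru/ → CV, /nq/ → CV, /skesr/ → CCVCC.

CCVCC.CV.CV.CCVCC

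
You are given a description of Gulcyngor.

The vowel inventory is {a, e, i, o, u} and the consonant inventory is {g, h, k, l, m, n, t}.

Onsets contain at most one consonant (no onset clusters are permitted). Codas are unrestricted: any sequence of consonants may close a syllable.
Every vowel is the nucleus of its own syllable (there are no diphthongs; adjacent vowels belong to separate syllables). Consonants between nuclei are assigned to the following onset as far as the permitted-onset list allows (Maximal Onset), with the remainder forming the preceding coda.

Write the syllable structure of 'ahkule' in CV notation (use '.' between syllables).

The vowels are a, u, e — 3 nuclei, so 3 syllables.
Between /a/ (V1) and /u/ (V2): cluster /hk/ — the longest permitted-onset suffix is /k/; onset = /k/, preceding coda = /h/.
Between /u/ (V2) and /e/ (V3): /l/ → onset of the next syllable (single consonants are always licit onsets).
Result: ah.ku.le.
Mapping each syllable to C/V: /ah/ → VC, /ku/ → CV, /le/ → CV.

VC.CV.CV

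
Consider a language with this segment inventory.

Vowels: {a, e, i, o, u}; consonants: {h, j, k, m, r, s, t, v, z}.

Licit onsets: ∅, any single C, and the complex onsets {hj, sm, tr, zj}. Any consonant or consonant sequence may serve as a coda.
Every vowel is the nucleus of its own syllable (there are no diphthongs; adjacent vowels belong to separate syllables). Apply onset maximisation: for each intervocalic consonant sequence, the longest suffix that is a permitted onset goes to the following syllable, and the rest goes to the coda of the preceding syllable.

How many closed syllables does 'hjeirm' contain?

1

Nuclei (vowels): e, i → 2 syllables.
σ1/σ2 boundary: no consonants, so the boundary falls immediately after /e/.
Result: hje.irm.
Classifying each syllable: /hje/ (open), /irm/ (closed).
Closed syllables: 1.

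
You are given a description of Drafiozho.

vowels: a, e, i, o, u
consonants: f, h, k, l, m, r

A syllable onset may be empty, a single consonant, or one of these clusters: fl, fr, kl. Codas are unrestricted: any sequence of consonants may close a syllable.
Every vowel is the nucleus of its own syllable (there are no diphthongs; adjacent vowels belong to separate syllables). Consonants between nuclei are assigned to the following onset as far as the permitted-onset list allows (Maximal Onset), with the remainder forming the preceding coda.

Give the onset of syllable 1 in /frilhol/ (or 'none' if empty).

The vowels are i, o — 2 nuclei, so 2 syllables.
V1 /i/ – V2 /o/: /lh/ — longest licit onset from the right is /h/, leaving /l/ as coda.
Syllabification: fril.hol.
Syllable 1 is /fril/: onset /fr/, nucleus /i/, coda /l/.

fr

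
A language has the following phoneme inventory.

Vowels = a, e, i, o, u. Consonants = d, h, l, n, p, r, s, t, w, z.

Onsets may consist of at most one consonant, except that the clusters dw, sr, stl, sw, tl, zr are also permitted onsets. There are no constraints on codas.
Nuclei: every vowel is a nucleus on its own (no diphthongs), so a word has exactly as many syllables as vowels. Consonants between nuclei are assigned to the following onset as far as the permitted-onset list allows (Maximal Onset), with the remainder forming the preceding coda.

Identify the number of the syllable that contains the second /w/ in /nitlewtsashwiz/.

Vowels present: i, e, a, i; each is a nucleus, giving 4 syllables.
σ1/σ2 boundary: /tl/ — entire cluster is a permitted onset → onset /tl/, coda ∅.
σ2/σ3 boundary: /wts/ splits as /wt/ + /s/ (/s/ is the longest suffix that is a licit onset).
σ3/σ4 boundary: cluster /shw/ — the longest permitted-onset suffix is /w/; onset = /w/, preceding coda = /sh/.
Result: ni.tlewt.sash.wiz.
The second /w/ is in the onset of syllable 4 (/wiz/).

4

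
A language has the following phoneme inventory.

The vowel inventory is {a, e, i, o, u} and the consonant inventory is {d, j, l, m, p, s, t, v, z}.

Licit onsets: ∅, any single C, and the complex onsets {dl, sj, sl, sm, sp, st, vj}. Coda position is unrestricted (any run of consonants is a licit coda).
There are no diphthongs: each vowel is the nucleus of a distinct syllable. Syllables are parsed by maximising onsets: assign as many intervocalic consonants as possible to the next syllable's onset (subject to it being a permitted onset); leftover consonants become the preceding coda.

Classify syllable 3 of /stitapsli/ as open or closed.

Vowels present: i, a, i; each is a nucleus, giving 3 syllables.
Between /i/ (V1) and /a/ (V2): /t/ is a single consonant, so it becomes the next onset.
Between /a/ (V2) and /i/ (V3): /psl/ — longest licit onset from the right is /sl/, leaving /p/ as coda.
Result: sti.tap.sli.
Syllable 3 is /sli/; it ends in its nucleus with no coda, so it is open.

open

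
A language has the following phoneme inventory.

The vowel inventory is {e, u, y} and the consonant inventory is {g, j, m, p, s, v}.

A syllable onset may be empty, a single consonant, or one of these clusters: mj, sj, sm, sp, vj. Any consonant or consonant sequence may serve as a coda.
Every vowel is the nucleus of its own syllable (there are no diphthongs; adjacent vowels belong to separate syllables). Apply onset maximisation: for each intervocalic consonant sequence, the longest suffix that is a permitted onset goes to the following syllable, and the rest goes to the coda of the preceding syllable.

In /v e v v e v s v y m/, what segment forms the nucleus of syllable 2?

e

Vowels present: e, e, y; each is a nucleus, giving 3 syllables.
The second nucleus (vowel 2 from the left) is /e/.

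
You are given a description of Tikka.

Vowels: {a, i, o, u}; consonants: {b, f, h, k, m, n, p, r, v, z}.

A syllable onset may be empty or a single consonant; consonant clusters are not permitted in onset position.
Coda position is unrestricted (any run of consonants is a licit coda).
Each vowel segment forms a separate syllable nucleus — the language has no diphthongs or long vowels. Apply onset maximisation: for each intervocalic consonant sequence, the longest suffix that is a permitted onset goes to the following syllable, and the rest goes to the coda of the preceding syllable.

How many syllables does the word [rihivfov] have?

3

Nuclei (vowels): i, i, o → 3 syllables.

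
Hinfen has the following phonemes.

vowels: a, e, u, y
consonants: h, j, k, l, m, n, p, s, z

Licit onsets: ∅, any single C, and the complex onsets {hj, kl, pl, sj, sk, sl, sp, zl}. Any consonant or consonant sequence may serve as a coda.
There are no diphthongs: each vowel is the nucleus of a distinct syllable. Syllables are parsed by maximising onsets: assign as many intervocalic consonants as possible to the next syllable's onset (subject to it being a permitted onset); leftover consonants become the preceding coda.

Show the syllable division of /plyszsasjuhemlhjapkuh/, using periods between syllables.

The vowels are y, a, u, e, a, u — 6 nuclei, so 6 syllables.
Between /y/ (V1) and /a/ (V2): /szs/; trying suffixes from longest down, /s/ is the first permitted one, so coda /sz/ | onset /s/.
Between /a/ (V2) and /u/ (V3): /sj/ — entire cluster is a permitted onset → onset /sj/, coda ∅.
Between /u/ (V3) and /e/ (V4): just /h/ — single C goes to the following onset.
Between /e/ (V4) and /a/ (V5): cluster /mlhj/ — the longest permitted-onset suffix is /hj/; onset = /hj/, preceding coda = /ml/.
Between /a/ (V5) and /u/ (V6): /pk/ splits as /p/ + /k/ (/k/ is the longest suffix that is a licit onset).

plysz.sa.sju.heml.hjap.kuh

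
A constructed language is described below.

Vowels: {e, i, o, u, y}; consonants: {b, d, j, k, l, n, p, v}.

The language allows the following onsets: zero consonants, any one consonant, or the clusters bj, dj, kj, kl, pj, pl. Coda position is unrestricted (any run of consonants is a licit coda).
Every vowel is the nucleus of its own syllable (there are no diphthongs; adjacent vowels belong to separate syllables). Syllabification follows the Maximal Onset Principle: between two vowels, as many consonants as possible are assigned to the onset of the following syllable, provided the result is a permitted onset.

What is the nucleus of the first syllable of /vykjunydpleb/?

Vowels present: y, u, y, e; each is a nucleus, giving 4 syllables.
The first nucleus (vowel 1 from the left) is /y/.

y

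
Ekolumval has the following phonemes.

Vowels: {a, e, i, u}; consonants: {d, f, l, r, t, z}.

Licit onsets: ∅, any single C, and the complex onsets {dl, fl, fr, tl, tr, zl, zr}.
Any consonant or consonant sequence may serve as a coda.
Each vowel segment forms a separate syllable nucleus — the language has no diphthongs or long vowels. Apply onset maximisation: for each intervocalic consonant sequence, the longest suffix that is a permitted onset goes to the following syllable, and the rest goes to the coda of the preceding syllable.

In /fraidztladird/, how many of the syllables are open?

2

The vowels are a, i, a, i — 4 nuclei, so 4 syllables.
σ1/σ2 boundary: nothing intervenes; syllable break is V.V.
σ2/σ3 boundary: cluster /dztl/ — the longest permitted-onset suffix is /tl/; onset = /tl/, preceding coda = /dz/.
σ3/σ4 boundary: /d/ is a single consonant, so it becomes the next onset.
So the parse is fra.idz.tla.dird.
Classifying each syllable: /fra/ (open), /idz/ (closed), /tla/ (open), /dird/ (closed).
Open syllables: 2.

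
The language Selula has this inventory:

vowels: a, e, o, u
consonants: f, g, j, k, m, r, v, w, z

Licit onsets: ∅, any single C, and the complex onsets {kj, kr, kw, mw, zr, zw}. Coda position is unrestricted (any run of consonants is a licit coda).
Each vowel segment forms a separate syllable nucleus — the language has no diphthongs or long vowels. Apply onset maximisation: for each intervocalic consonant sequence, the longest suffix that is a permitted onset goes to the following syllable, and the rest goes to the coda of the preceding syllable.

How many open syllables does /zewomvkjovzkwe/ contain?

Nuclei (vowels): e, o, o, e → 4 syllables.
Between /e/ (V1) and /o/ (V2): /w/ is a single consonant, so it becomes the next onset.
Between /o/ (V2) and /o/ (V3): /mvkj/ splits as /mv/ + /kj/ (/kj/ is the longest suffix that is a licit onset).
Between /o/ (V3) and /e/ (V4): cluster /vzkw/ — the longest permitted-onset suffix is /kw/; onset = /kw/, preceding coda = /vz/.
Result: ze.womv.kjovz.kwe.
Classifying each syllable: /ze/ (open), /womv/ (closed), /kjovz/ (closed), /kwe/ (open).
Open syllables: 2.

2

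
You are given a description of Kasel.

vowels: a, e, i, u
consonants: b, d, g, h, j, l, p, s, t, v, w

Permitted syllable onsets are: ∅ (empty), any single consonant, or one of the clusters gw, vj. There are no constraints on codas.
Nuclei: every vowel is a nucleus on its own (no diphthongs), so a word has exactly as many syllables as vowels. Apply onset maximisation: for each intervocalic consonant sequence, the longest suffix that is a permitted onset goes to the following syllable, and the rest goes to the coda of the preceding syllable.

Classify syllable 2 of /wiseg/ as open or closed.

Vowels present: i, e; each is a nucleus, giving 2 syllables.
Between /i/ (V1) and /e/ (V2): /s/ is a single consonant, so it becomes the next onset.
Putting it together: wi.seg.
Syllable 2 is /seg/ with coda /g/, so it is closed.

closed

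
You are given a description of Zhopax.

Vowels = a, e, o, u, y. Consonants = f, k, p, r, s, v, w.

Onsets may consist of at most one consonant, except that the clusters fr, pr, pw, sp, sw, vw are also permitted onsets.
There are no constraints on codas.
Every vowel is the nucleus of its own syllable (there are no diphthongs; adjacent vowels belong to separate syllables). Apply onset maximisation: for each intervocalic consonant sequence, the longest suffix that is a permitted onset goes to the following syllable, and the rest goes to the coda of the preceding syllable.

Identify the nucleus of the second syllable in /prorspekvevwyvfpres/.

Nuclei (vowels): o, e, e, y, e → 5 syllables.
The second nucleus (vowel 2 from the left) is /e/.

e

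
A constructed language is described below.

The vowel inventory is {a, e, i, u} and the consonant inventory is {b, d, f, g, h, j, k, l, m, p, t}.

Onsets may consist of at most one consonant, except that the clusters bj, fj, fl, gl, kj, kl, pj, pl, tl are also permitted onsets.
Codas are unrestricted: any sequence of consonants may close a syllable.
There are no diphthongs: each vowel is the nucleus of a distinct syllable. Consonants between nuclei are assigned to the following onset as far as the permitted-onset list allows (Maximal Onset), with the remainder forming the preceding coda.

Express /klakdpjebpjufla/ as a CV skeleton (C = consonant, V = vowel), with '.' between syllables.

Nuclei (vowels): a, e, u, a → 4 syllables.
σ1/σ2 boundary: /kdpj/; trying suffixes from longest down, /pj/ is the first permitted one, so coda /kd/ | onset /pj/.
σ2/σ3 boundary: /bpj/ splits as /b/ + /pj/ (/pj/ is the longest suffix that is a licit onset).
σ3/σ4 boundary: /fl/ is a licit onset in full, so it all attaches to the next syllable.
Result: klakd.pjeb.pju.fla.
Mapping each syllable to C/V: /klakd/ → CCVCC, /pjeb/ → CCVC, /pju/ → CCV, /fla/ → CCV.

CCVCC.CCVC.CCV.CCV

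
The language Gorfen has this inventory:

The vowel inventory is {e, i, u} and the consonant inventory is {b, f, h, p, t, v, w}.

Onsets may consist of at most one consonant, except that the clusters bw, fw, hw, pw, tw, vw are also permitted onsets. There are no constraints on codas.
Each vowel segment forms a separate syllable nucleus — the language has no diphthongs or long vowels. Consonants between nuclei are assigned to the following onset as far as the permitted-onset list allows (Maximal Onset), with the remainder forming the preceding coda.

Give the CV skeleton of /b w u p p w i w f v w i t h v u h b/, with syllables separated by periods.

CCVC.CCVCC.CCVCC.CVCC

Vowels present: u, i, i, u; each is a nucleus, giving 4 syllables.
Between /u/ (V1) and /i/ (V2): /ppw/; trying suffixes from longest down, /pw/ is the first permitted one, so coda /p/ | onset /pw/.
Between /i/ (V2) and /i/ (V3): /wfvw/ — longest licit onset from the right is /vw/, leaving /wf/ as coda.
Between /i/ (V3) and /u/ (V4): /thv/; trying suffixes from longest down, /v/ is the first permitted one, so coda /th/ | onset /v/.
So the parse is bwup.pwiwf.vwith.vuhb.
Mapping each syllable to C/V: /bwup/ → CCVC, /pwiwf/ → CCVCC, /vwith/ → CCVCC, /vuhb/ → CVCC.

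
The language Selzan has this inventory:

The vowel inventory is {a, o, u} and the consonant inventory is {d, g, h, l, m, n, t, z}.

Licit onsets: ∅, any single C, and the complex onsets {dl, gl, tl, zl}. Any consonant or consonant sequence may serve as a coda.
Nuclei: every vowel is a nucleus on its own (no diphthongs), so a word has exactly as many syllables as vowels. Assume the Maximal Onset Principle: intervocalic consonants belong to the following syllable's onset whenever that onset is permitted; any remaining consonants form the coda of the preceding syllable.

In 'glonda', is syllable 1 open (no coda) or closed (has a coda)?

Vowels present: o, a; each is a nucleus, giving 2 syllables.
/o…a/ gap (V1→V2): /nd/; trying suffixes from longest down, /d/ is the first permitted one, so coda /n/ | onset /d/.
Syllabification: glon.da.
Syllable 1 is /glon/ with coda /n/, so it is closed.

closed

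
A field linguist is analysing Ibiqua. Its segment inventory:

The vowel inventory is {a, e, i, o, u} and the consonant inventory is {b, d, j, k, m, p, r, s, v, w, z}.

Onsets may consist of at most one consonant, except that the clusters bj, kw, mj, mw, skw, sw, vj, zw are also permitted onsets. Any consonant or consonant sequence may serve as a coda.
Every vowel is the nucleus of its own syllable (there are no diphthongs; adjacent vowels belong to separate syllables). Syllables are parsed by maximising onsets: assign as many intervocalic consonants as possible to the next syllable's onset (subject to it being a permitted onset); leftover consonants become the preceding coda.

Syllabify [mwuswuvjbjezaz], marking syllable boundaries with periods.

mwu.swuvj.bje.zaz

Nuclei (vowels): u, u, e, a → 4 syllables.
Between /u/ (V1) and /u/ (V2): cluster /sw/ — /sw/ is itself a permitted onset, so the whole cluster goes right; preceding coda = ∅.
Between /u/ (V2) and /e/ (V3): /vjbj/ splits as /vj/ + /bj/ (/bj/ is the longest suffix that is a licit onset).
Between /e/ (V3) and /a/ (V4): /z/ is a single consonant, so it becomes the next onset.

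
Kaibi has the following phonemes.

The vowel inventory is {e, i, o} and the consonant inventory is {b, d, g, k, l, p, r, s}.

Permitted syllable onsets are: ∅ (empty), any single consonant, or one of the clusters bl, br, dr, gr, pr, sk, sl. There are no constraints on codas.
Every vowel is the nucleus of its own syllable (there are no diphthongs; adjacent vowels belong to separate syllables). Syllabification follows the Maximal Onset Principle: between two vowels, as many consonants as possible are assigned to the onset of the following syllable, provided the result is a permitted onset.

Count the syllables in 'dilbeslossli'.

Nuclei (vowels): i, e, o, i → 4 syllables.

4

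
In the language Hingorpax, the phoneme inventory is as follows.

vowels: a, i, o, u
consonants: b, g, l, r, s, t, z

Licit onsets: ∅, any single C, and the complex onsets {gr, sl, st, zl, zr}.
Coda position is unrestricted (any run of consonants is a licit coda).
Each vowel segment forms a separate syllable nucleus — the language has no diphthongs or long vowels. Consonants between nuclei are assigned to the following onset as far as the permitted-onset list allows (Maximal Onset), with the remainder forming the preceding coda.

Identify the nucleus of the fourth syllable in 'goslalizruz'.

u

The vowels are o, a, i, u — 4 nuclei, so 4 syllables.
The fourth nucleus (vowel 4 from the left) is /u/.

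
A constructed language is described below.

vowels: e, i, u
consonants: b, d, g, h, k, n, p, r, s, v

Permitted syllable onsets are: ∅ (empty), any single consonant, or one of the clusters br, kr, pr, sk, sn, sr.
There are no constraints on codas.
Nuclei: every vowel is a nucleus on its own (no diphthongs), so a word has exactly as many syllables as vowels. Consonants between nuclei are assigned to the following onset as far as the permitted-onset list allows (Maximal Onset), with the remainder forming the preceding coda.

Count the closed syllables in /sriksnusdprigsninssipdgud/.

6

The vowels are i, u, i, i, i, u — 6 nuclei, so 6 syllables.
V1 /i/ – V2 /u/: /ksn/ splits as /k/ + /sn/ (/sn/ is the longest suffix that is a licit onset).
V2 /u/ – V3 /i/: /sdpr/ — longest licit onset from the right is /pr/, leaving /sd/ as coda.
V3 /i/ – V4 /i/: /gsn/; trying suffixes from longest down, /sn/ is the first permitted one, so coda /g/ | onset /sn/.
V4 /i/ – V5 /i/: cluster /nss/ — the longest permitted-onset suffix is /s/; onset = /s/, preceding coda = /ns/.
V5 /i/ – V6 /u/: /pdg/ splits as /pd/ + /g/ (/g/ is the longest suffix that is a licit onset).
So the parse is srik.snusd.prig.snins.sipd.gud.
Classifying each syllable: /srik/ (closed), /snusd/ (closed), /prig/ (closed), /snins/ (closed), /sipd/ (closed), /gud/ (closed).
Closed syllables: 6.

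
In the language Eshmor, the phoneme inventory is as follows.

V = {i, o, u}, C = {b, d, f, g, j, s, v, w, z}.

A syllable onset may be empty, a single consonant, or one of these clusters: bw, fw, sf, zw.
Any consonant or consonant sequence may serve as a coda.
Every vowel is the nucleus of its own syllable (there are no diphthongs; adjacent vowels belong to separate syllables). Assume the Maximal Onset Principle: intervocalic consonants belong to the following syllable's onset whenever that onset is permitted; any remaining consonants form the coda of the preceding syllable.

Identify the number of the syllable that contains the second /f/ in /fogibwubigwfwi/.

5

Nuclei (vowels): o, i, u, i, i → 5 syllables.
Between /o/ (V1) and /i/ (V2): just /g/ — single C goes to the following onset.
Between /i/ (V2) and /u/ (V3): /bw/ is a licit onset in full, so it all attaches to the next syllable.
Between /u/ (V3) and /i/ (V4): /b/ is a single consonant, so it becomes the next onset.
Between /i/ (V4) and /i/ (V5): cluster /gwfw/ — the longest permitted-onset suffix is /fw/; onset = /fw/, preceding coda = /gw/.
Syllabification: fo.gi.bwu.bigw.fwi.
The second /f/ is in the onset of syllable 5 (/fwi/).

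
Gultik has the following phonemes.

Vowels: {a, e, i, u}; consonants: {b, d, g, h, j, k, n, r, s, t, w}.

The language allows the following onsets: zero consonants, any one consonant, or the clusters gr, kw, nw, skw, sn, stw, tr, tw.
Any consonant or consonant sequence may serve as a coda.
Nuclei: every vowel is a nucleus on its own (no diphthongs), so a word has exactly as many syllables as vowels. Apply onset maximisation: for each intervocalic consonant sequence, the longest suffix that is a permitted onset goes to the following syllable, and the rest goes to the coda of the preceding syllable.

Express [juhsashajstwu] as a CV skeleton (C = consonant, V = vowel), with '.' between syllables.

The vowels are u, a, a, u — 4 nuclei, so 4 syllables.
/u…a/ gap (V1→V2): /hs/ splits as /h/ + /s/ (/s/ is the longest suffix that is a licit onset).
/a…a/ gap (V2→V3): /sh/ — longest licit onset from the right is /h/, leaving /s/ as coda.
/a…u/ gap (V3→V4): cluster /jstw/ — the longest permitted-onset suffix is /stw/; onset = /stw/, preceding coda = /j/.
Putting it together: juh.sas.haj.stwu.
Mapping each syllable to C/V: /juh/ → CVC, /sas/ → CVC, /haj/ → CVC, /stwu/ → CCCV.

CVC.CVC.CVC.CCCV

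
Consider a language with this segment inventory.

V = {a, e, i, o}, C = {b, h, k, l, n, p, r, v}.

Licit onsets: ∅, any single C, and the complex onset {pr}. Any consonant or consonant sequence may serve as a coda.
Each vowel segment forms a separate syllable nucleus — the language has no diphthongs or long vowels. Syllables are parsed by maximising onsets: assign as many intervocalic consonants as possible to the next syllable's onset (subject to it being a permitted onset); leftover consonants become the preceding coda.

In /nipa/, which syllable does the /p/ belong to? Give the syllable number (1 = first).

Vowels present: i, a; each is a nucleus, giving 2 syllables.
Between /i/ (V1) and /a/ (V2): /p/ is a single consonant, so it becomes the next onset.
Result: ni.pa.
The /p/ is in the onset of syllable 2 (/pa/).

2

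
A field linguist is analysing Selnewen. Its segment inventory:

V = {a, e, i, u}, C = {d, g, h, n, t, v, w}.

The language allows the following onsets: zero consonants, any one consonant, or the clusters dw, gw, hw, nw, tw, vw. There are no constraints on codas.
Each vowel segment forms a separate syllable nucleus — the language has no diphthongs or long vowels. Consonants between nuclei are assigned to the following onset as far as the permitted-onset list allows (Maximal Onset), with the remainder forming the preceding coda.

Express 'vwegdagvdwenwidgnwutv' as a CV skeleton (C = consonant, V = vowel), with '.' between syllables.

CCVC.CVCC.CCV.CCVCC.CCVCC

Vowels present: e, a, e, i, u; each is a nucleus, giving 5 syllables.
Between /e/ (V1) and /a/ (V2): cluster /gd/ — the longest permitted-onset suffix is /d/; onset = /d/, preceding coda = /g/.
Between /a/ (V2) and /e/ (V3): /gvdw/ splits as /gv/ + /dw/ (/dw/ is the longest suffix that is a licit onset).
Between /e/ (V3) and /i/ (V4): /nw/ — entire cluster is a permitted onset → onset /nw/, coda ∅.
Between /i/ (V4) and /u/ (V5): cluster /dgnw/ — the longest permitted-onset suffix is /nw/; onset = /nw/, preceding coda = /dg/.
So the parse is vweg.dagv.dwe.nwidg.nwutv.
Mapping each syllable to C/V: /vweg/ → CCVC, /dagv/ → CVCC, /dwe/ → CCV, /nwidg/ → CCVCC, /nwutv/ → CCVCC.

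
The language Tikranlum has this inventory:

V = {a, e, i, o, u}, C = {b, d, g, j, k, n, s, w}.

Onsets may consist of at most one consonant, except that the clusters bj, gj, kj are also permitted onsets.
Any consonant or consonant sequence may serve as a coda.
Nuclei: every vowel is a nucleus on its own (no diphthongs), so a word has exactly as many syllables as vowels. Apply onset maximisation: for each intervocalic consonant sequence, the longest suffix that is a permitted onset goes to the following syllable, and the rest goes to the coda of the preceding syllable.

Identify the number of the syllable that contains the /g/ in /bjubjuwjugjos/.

4

Nuclei (vowels): u, u, u, o → 4 syllables.
/u…u/ gap (V1→V2): /bj/ is a licit onset in full, so it all attaches to the next syllable.
/u…u/ gap (V2→V3): cluster /wj/ — the longest permitted-onset suffix is /j/; onset = /j/, preceding coda = /w/.
/u…o/ gap (V3→V4): /gj/ is a licit onset in full, so it all attaches to the next syllable.
So the parse is bju.bjuw.ju.gjos.
The /g/ is in the onset of syllable 4 (/gjos/).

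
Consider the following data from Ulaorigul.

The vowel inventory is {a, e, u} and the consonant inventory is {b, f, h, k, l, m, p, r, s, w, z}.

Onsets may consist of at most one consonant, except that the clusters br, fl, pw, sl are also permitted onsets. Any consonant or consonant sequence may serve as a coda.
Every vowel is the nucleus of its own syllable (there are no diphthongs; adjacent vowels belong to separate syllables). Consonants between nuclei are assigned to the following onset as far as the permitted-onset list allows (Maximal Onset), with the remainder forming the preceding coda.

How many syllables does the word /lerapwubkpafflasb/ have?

5

Vowels present: e, a, u, a, a; each is a nucleus, giving 5 syllables.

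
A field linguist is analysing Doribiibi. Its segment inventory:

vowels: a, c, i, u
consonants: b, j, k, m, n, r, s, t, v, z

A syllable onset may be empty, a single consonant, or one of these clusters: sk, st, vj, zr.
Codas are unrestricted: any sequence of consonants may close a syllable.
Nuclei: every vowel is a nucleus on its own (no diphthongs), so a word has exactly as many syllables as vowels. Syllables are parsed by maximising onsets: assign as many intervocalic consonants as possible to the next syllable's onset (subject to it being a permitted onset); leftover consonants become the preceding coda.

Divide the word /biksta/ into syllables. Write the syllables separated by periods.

The vowels are i, a — 2 nuclei, so 2 syllables.
V1 /i/ – V2 /a/: /kst/ splits as /k/ + /st/ (/st/ is the longest suffix that is a licit onset).

bik.sta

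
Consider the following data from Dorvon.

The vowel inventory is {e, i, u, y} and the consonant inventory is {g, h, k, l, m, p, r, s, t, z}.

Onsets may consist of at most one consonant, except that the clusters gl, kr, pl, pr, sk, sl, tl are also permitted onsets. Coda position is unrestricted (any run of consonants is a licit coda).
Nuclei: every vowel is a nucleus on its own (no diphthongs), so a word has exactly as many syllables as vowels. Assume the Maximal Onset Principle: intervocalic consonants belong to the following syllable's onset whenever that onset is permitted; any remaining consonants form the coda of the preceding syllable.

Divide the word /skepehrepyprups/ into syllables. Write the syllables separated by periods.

ske.peh.re.py.prups

Nuclei (vowels): e, e, e, y, u → 5 syllables.
V1 /e/ – V2 /e/: /p/ → onset of the next syllable (single consonants are always licit onsets).
V2 /e/ – V3 /e/: /hr/ splits as /h/ + /r/ (/r/ is the longest suffix that is a licit onset).
V3 /e/ – V4 /y/: /p/ → onset of the next syllable (single consonants are always licit onsets).
V4 /y/ – V5 /u/: /pr/ is a licit onset in full, so it all attaches to the next syllable.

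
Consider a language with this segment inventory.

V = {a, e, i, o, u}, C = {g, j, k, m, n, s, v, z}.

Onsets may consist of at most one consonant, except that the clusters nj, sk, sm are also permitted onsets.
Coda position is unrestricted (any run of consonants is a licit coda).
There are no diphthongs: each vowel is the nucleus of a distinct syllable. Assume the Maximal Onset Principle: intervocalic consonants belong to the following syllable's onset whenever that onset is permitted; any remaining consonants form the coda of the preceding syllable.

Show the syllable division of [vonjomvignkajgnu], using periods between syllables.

vo.njom.vign.kajg.nu

The vowels are o, o, i, a, u — 5 nuclei, so 5 syllables.
σ1/σ2 boundary: /nj/ — entire cluster is a permitted onset → onset /nj/, coda ∅.
σ2/σ3 boundary: /mv/; trying suffixes from longest down, /v/ is the first permitted one, so coda /m/ | onset /v/.
σ3/σ4 boundary: /gnk/; trying suffixes from longest down, /k/ is the first permitted one, so coda /gn/ | onset /k/.
σ4/σ5 boundary: cluster /jgn/ — the longest permitted-onset suffix is /n/; onset = /n/, preceding coda = /jg/.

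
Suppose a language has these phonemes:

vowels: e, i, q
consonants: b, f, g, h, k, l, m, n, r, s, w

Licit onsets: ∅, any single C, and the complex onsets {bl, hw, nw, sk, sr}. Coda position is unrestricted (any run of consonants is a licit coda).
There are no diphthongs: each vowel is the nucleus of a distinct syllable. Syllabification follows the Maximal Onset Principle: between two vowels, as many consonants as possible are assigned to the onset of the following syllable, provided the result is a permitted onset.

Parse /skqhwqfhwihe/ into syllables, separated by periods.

skq.hwqf.hwi.he

The vowels are q, q, i, e — 4 nuclei, so 4 syllables.
/q…q/ gap (V1→V2): /hw/ — entire cluster is a permitted onset → onset /hw/, coda ∅.
/q…i/ gap (V2→V3): /fhw/ — longest licit onset from the right is /hw/, leaving /f/ as coda.
/i…e/ gap (V3→V4): just /h/ — single C goes to the following onset.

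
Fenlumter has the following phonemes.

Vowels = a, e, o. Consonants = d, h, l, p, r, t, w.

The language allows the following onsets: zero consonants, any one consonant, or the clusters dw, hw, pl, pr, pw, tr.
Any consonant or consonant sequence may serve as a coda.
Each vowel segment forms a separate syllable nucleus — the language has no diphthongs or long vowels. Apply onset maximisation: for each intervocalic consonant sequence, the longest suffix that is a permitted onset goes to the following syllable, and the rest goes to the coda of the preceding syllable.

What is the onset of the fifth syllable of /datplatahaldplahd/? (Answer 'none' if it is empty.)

Vowels present: a, a, a, a, a; each is a nucleus, giving 5 syllables.
Between /a/ (V1) and /a/ (V2): /tpl/ splits as /t/ + /pl/ (/pl/ is the longest suffix that is a licit onset).
Between /a/ (V2) and /a/ (V3): just /t/ — single C goes to the following onset.
Between /a/ (V3) and /a/ (V4): /h/ is a single consonant, so it becomes the next onset.
Between /a/ (V4) and /a/ (V5): cluster /ldpl/ — the longest permitted-onset suffix is /pl/; onset = /pl/, preceding coda = /ld/.
Syllabification: dat.pla.ta.hald.plahd.
Syllable 5 is /plahd/: onset /pl/, nucleus /a/, coda /hd/.

pl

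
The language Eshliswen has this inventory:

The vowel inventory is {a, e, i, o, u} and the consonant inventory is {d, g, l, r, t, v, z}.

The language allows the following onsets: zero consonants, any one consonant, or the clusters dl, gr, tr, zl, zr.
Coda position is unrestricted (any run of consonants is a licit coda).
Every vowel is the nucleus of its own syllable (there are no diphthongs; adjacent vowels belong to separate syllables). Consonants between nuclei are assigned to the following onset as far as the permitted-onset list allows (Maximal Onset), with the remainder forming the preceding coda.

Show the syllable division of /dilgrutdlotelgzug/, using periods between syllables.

dil.grut.dlo.telg.zug

The vowels are i, u, o, e, u — 5 nuclei, so 5 syllables.
σ1/σ2 boundary: /lgr/; trying suffixes from longest down, /gr/ is the first permitted one, so coda /l/ | onset /gr/.
σ2/σ3 boundary: /tdl/ — longest licit onset from the right is /dl/, leaving /t/ as coda.
σ3/σ4 boundary: just /t/ — single C goes to the following onset.
σ4/σ5 boundary: cluster /lgz/ — the longest permitted-onset suffix is /z/; onset = /z/, preceding coda = /lg/.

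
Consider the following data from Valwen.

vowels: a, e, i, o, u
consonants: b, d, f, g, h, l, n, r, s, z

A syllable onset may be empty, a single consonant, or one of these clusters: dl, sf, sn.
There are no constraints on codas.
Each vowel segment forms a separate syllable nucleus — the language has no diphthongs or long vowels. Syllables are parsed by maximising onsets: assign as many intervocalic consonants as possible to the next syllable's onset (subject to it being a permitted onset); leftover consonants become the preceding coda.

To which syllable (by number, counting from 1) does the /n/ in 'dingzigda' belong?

Nuclei (vowels): i, i, a → 3 syllables.
V1 /i/ – V2 /i/: /ngz/; trying suffixes from longest down, /z/ is the first permitted one, so coda /ng/ | onset /z/.
V2 /i/ – V3 /a/: /gd/; trying suffixes from longest down, /d/ is the first permitted one, so coda /g/ | onset /d/.
Syllabification: ding.zig.da.
The /n/ is in the coda of syllable 1 (/ding/).

1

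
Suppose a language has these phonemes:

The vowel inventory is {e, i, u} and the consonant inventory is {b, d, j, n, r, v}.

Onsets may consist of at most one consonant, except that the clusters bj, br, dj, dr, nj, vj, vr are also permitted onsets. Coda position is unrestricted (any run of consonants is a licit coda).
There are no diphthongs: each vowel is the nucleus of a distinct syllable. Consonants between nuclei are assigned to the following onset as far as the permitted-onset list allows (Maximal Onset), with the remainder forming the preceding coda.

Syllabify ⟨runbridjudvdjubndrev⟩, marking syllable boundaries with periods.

run.bri.djudv.djubn.drev

Vowels present: u, i, u, u, e; each is a nucleus, giving 5 syllables.
V1 /u/ – V2 /i/: /nbr/ splits as /n/ + /br/ (/br/ is the longest suffix that is a licit onset).
V2 /i/ – V3 /u/: /dj/ is a licit onset in full, so it all attaches to the next syllable.
V3 /u/ – V4 /u/: /dvdj/ splits as /dv/ + /dj/ (/dj/ is the longest suffix that is a licit onset).
V4 /u/ – V5 /e/: /bndr/ splits as /bn/ + /dr/ (/dr/ is the longest suffix that is a licit onset).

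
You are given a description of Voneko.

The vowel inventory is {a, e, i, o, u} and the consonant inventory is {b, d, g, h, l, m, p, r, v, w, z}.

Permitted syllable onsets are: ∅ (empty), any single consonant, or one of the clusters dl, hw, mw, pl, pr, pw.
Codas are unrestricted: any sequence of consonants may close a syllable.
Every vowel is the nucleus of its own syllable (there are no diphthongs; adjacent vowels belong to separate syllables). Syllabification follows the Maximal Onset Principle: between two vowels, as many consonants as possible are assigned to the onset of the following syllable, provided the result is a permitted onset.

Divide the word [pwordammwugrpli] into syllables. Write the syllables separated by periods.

pwor.dam.mwugr.pli

The vowels are o, a, u, i — 4 nuclei, so 4 syllables.
Between /o/ (V1) and /a/ (V2): /rd/; trying suffixes from longest down, /d/ is the first permitted one, so coda /r/ | onset /d/.
Between /a/ (V2) and /u/ (V3): cluster /mmw/ — the longest permitted-onset suffix is /mw/; onset = /mw/, preceding coda = /m/.
Between /u/ (V3) and /i/ (V4): cluster /grpl/ — the longest permitted-onset suffix is /pl/; onset = /pl/, preceding coda = /gr/.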